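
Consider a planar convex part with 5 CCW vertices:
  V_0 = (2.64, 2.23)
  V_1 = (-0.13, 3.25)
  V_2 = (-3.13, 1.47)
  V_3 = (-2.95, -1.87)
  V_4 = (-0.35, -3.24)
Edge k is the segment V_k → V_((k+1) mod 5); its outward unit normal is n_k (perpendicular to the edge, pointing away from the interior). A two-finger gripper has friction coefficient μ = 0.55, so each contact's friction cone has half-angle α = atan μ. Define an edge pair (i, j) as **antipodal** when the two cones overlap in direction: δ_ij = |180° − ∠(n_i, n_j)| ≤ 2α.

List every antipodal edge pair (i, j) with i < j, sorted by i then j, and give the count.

α = atan 0.55 = 28.81°;  2α = 57.62°
n_0 = (+0.3455, +0.9384)
n_1 = (-0.5103, +0.8600)
n_2 = (-0.9986, -0.0538)
n_3 = (-0.4662, -0.8847)
n_4 = (+0.8775, -0.4796)
  (0,1): δ = 129.10°  ·
  (0,2): δ = 66.70°  ·
  (0,3): δ = 7.57°  ✓
  (0,4): δ = 81.55°  ·
  (1,2): δ = 117.60°  ·
  (1,3): δ = 58.47°  ·
  (1,4): δ = 30.66°  ✓
  (2,3): δ = 120.87°  ·
  (2,4): δ = 31.75°  ✓
  (3,4): δ = 90.88°  ·
antipodal pairs: 3

count = 3; pairs: (0,3), (1,4), (2,4)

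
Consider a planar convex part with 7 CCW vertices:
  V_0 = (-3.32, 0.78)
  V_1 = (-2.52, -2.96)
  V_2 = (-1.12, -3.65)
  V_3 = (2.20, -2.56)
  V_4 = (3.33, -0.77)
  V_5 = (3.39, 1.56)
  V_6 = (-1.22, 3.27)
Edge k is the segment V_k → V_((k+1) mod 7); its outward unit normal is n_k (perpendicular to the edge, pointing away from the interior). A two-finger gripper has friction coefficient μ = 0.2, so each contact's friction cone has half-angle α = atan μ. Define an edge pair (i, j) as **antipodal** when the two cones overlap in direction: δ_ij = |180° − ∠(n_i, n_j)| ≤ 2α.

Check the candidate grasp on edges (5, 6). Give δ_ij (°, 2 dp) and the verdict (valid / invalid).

δ = 109.79°, invalid

α = atan 0.2 = 11.31°;  2α = 22.62°
edge 5: e_5 = (-4.61, +1.71);  n_5 = (+0.3478, +0.9376)
edge 6: e_6 = (-2.10, -2.49);  n_6 = (-0.7644, +0.6447)
∠(n_5, n_6) = 70.21°
δ = |180° − 70.21°| = 109.79°
109.79° > 2α = 22.62°  →  invalid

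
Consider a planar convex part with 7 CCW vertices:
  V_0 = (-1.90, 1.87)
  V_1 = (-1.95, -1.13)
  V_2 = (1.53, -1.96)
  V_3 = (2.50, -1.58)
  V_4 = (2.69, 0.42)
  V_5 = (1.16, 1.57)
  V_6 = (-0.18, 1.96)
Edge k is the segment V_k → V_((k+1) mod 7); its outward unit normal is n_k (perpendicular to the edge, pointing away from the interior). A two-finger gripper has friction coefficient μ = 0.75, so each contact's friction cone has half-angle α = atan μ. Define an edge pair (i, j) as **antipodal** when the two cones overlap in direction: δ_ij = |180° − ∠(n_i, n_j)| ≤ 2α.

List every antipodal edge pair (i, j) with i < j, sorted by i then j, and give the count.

α = atan 0.75 = 36.87°;  2α = 73.74°
n_0 = (-0.9999, +0.0167)
n_1 = (-0.2320, -0.9727)
n_2 = (+0.3648, -0.9311)
n_3 = (+0.9955, -0.0946)
n_4 = (+0.6008, +0.7994)
n_5 = (+0.2794, +0.9602)
n_6 = (-0.0523, +0.9986)
  (0,1): δ = 102.46°  ·
  (0,2): δ = 67.65°  ✓
  (0,3): δ = 4.47°  ✓
  (0,4): δ = 54.03°  ✓
  (0,5): δ = 74.73°  ·
  (0,6): δ = 93.95°  ·
  (1,2): δ = 145.19°  ·
  (1,3): δ = 82.01°  ·
  (1,4): δ = 23.52°  ✓
  (1,5): δ = 2.81°  ✓
  (1,6): δ = 16.41°  ✓
  (2,3): δ = 116.82°  ·
  (2,4): δ = 58.32°  ✓
  (2,5): δ = 37.62°  ✓
  (2,6): δ = 18.40°  ✓
  (3,4): δ = 121.50°  ·
  (3,5): δ = 100.80°  ·
  (3,6): δ = 81.58°  ·
  (4,5): δ = 159.30°  ·
  (4,6): δ = 140.07°  ·
  (5,6): δ = 160.78°  ·
antipodal pairs: 9

count = 9; pairs: (0,2), (0,3), (0,4), (1,4), (1,5), (1,6), (2,4), (2,5), (2,6)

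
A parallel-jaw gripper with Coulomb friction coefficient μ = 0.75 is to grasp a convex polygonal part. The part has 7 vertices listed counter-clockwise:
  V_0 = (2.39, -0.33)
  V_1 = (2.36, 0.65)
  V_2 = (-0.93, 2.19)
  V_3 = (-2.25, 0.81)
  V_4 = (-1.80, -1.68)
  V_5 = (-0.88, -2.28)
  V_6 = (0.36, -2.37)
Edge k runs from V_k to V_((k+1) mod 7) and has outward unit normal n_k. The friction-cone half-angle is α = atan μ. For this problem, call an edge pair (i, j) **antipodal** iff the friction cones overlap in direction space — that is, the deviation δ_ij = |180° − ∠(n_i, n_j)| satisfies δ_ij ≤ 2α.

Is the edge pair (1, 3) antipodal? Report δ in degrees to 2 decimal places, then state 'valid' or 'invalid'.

α = atan 0.75 = 36.87°;  2α = 73.74°
edge 1: e_1 = (-3.29, +1.54);  n_1 = (+0.4239, +0.9057)
edge 3: e_3 = (+0.45, -2.49);  n_3 = (-0.9841, -0.1778)
∠(n_1, n_3) = 125.33°
δ = |180° − 125.33°| = 54.67°
54.67° ≤ 2α = 73.74°  →  valid

δ = 54.67°, valid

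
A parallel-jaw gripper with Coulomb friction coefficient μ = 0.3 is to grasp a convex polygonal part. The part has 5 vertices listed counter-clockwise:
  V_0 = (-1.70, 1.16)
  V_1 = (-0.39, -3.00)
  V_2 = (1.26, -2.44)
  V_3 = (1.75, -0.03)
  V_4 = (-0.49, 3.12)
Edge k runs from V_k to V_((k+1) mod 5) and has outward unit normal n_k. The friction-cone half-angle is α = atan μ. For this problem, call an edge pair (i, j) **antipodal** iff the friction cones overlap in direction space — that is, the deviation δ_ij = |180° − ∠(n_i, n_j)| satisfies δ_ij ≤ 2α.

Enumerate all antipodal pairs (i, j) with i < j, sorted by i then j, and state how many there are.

count = 3; pairs: (0,2), (0,3), (2,4)

α = atan 0.3 = 16.70°;  2α = 33.40°
n_0 = (-0.9538, -0.3004)
n_1 = (+0.3214, -0.9469)
n_2 = (+0.9800, -0.1992)
n_3 = (+0.8150, +0.5795)
n_4 = (-0.8509, +0.5253)
  (0,1): δ = 88.73°  ·
  (0,2): δ = 28.97°  ✓
  (0,3): δ = 17.94°  ✓
  (0,4): δ = 130.83°  ·
  (1,2): δ = 120.24°  ·
  (1,3): δ = 73.33°  ·
  (1,4): δ = 39.56°  ·
  (2,3): δ = 133.09°  ·
  (2,4): δ = 20.20°  ✓
  (3,4): δ = 67.11°  ·
antipodal pairs: 3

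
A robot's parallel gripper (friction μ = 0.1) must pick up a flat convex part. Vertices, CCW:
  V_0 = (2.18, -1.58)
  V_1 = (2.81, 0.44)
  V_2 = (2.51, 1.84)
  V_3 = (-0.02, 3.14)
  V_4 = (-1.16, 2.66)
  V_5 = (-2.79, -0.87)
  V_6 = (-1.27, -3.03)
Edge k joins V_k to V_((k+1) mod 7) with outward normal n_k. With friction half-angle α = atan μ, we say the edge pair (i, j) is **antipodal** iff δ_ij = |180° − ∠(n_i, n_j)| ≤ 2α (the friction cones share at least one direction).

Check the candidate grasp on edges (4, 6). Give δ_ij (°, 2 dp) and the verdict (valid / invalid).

δ = 42.42°, invalid

α = atan 0.1 = 5.71°;  2α = 11.42°
edge 4: e_4 = (-1.63, -3.53);  n_4 = (-0.9079, +0.4192)
edge 6: e_6 = (+3.45, +1.45);  n_6 = (+0.3875, -0.9219)
∠(n_4, n_6) = 137.58°
δ = |180° − 137.58°| = 42.42°
42.42° > 2α = 11.42°  →  invalid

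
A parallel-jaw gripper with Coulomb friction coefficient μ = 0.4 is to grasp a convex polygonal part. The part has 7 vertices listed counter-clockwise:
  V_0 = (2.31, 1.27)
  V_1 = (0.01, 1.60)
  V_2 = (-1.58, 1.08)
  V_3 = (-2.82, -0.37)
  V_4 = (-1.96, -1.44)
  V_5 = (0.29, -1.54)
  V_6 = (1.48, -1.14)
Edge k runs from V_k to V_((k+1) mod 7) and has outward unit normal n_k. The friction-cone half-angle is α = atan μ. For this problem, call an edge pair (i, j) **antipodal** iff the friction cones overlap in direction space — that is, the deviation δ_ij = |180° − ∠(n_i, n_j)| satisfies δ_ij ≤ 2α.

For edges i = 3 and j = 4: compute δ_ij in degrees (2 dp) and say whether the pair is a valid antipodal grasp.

δ = 131.33°, invalid

α = atan 0.4 = 21.80°;  2α = 43.60°
edge 3: e_3 = (+0.86, -1.07);  n_3 = (-0.7794, -0.6265)
edge 4: e_4 = (+2.25, -0.10);  n_4 = (-0.0444, -0.9990)
∠(n_3, n_4) = 48.67°
δ = |180° − 48.67°| = 131.33°
131.33° > 2α = 43.60°  →  invalid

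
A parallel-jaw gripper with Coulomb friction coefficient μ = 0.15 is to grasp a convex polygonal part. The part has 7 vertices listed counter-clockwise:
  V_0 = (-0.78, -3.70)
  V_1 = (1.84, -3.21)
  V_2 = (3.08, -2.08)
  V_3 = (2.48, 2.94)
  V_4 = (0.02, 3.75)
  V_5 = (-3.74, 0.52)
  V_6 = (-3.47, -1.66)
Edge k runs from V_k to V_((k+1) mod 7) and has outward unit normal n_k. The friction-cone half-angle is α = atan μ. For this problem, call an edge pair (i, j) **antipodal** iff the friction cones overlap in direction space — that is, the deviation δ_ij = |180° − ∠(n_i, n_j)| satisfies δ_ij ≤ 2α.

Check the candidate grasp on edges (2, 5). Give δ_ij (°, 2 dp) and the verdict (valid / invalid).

α = atan 0.15 = 8.53°;  2α = 17.06°
edge 2: e_2 = (-0.60, +5.02);  n_2 = (+0.9929, +0.1187)
edge 5: e_5 = (+0.27, -2.18);  n_5 = (-0.9924, -0.1229)
∠(n_2, n_5) = 179.76°
δ = |180° − 179.76°| = 0.24°
0.24° ≤ 2α = 17.06°  →  valid

δ = 0.24°, valid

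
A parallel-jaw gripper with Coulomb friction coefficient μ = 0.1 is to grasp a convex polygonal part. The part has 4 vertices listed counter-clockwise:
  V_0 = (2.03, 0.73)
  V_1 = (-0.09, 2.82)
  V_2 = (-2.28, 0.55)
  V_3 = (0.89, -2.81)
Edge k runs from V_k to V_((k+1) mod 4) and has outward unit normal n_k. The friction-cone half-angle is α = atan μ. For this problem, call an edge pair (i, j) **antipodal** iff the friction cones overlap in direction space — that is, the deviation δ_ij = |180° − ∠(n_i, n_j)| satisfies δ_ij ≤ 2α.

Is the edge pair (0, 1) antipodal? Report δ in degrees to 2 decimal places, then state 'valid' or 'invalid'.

δ = 89.38°, invalid

α = atan 0.1 = 5.71°;  2α = 11.42°
edge 0: e_0 = (-2.12, +2.09);  n_0 = (+0.7021, +0.7121)
edge 1: e_1 = (-2.19, -2.27);  n_1 = (-0.7197, +0.6943)
∠(n_0, n_1) = 90.62°
δ = |180° − 90.62°| = 89.38°
89.38° > 2α = 11.42°  →  invalid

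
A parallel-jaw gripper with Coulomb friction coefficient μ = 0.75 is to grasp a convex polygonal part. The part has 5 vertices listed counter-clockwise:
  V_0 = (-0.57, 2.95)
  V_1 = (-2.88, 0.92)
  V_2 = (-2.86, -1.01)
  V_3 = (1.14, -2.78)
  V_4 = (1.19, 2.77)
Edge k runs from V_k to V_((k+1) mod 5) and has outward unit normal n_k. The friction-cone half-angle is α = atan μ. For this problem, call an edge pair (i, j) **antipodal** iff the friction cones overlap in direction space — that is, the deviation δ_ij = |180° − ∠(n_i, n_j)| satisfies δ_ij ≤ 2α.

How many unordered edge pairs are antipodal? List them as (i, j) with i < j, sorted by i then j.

count = 5; pairs: (0,2), (0,3), (1,3), (2,3), (2,4)

α = atan 0.75 = 36.87°;  2α = 73.74°
n_0 = (-0.6601, +0.7512)
n_1 = (-0.9999, -0.0104)
n_2 = (-0.4047, -0.9145)
n_3 = (+1.0000, -0.0090)
n_4 = (+0.1017, +0.9948)
  (0,1): δ = 130.71°  ·
  (0,2): δ = 65.18°  ✓
  (0,3): δ = 48.18°  ✓
  (0,4): δ = 132.85°  ·
  (1,2): δ = 114.46°  ·
  (1,3): δ = 1.11°  ✓
  (1,4): δ = 83.57°  ·
  (2,3): δ = 66.65°  ✓
  (2,4): δ = 18.03°  ✓
  (3,4): δ = 95.32°  ·
antipodal pairs: 5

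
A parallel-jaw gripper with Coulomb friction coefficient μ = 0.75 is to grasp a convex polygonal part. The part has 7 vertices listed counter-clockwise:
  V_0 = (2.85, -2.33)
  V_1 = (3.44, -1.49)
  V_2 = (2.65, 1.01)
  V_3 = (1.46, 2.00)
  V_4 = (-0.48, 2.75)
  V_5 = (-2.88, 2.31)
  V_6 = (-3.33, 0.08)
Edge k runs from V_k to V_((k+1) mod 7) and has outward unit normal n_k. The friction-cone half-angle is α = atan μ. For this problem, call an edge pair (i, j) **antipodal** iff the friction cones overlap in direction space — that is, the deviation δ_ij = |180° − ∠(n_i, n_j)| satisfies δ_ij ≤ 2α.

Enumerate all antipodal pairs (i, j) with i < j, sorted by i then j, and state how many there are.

α = atan 0.75 = 36.87°;  2α = 73.74°
n_0 = (+0.8183, -0.5748)
n_1 = (+0.9535, +0.3013)
n_2 = (+0.6395, +0.7688)
n_3 = (+0.3606, +0.9327)
n_4 = (-0.1803, +0.9836)
n_5 = (-0.9802, +0.1978)
n_6 = (-0.3633, -0.9317)
  (0,1): δ = 127.38°  ·
  (0,2): δ = 94.67°  ·
  (0,3): δ = 76.05°  ·
  (0,4): δ = 44.53°  ✓
  (0,5): δ = 23.67°  ✓
  (0,6): δ = 103.78°  ·
  (1,2): δ = 147.29°  ·
  (1,3): δ = 128.67°  ·
  (1,4): δ = 97.15°  ·
  (1,5): δ = 28.95°  ✓
  (1,6): δ = 51.16°  ✓
  (2,3): δ = 161.38°  ·
  (2,4): δ = 129.85°  ·
  (2,5): δ = 61.65°  ✓
  (2,6): δ = 18.45°  ✓
  (3,4): δ = 148.47°  ·
  (3,5): δ = 80.27°  ·
  (3,6): δ = 0.17°  ✓
  (4,5): δ = 111.80°  ·
  (4,6): δ = 31.69°  ✓
  (5,6): δ = 99.90°  ·
antipodal pairs: 8

count = 8; pairs: (0,4), (0,5), (1,5), (1,6), (2,5), (2,6), (3,6), (4,6)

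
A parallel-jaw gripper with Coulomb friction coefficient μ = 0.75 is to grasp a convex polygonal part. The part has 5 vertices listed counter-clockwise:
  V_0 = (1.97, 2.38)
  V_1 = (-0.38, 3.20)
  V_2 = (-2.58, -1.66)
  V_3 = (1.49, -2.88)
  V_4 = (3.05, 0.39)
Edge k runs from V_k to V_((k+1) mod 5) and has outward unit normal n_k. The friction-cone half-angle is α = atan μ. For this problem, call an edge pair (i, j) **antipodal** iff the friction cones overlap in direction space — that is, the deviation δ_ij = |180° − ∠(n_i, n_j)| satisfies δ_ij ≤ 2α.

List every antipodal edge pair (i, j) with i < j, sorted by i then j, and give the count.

α = atan 0.75 = 36.87°;  2α = 73.74°
n_0 = (+0.3295, +0.9442)
n_1 = (-0.9110, +0.4124)
n_2 = (-0.2871, -0.9579)
n_3 = (+0.9026, -0.4306)
n_4 = (+0.8789, +0.4770)
  (0,1): δ = 95.12°  ·
  (0,2): δ = 2.55°  ✓
  (0,3): δ = 83.73°  ·
  (0,4): δ = 137.73°  ·
  (1,2): δ = 82.33°  ·
  (1,3): δ = 1.15°  ✓
  (1,4): δ = 52.84°  ✓
  (2,3): δ = 98.82°  ·
  (2,4): δ = 44.82°  ✓
  (3,4): δ = 126.01°  ·
antipodal pairs: 4

count = 4; pairs: (0,2), (1,3), (1,4), (2,4)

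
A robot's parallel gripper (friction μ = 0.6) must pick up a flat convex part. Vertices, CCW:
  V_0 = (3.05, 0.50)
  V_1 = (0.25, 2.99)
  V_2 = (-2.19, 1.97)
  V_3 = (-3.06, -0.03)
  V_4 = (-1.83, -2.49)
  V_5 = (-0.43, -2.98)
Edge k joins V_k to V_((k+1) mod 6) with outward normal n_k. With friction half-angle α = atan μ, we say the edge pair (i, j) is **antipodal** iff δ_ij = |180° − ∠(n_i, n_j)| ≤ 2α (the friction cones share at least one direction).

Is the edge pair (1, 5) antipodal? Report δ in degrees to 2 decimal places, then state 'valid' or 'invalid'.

α = atan 0.6 = 30.96°;  2α = 61.93°
edge 1: e_1 = (-2.44, -1.02);  n_1 = (-0.3857, +0.9226)
edge 5: e_5 = (+3.48, +3.48);  n_5 = (+0.7071, -0.7071)
∠(n_1, n_5) = 157.69°
δ = |180° − 157.69°| = 22.31°
22.31° ≤ 2α = 61.93°  →  valid

δ = 22.31°, valid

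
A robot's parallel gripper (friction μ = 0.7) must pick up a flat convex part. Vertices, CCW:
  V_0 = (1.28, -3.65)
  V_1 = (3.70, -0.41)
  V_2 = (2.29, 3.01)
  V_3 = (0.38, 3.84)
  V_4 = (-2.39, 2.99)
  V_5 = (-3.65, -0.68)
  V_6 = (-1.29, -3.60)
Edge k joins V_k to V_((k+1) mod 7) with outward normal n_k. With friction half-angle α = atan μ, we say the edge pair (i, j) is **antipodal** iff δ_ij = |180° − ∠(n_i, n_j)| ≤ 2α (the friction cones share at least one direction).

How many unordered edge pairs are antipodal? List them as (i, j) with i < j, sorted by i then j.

count = 9; pairs: (0,3), (0,4), (1,4), (1,5), (1,6), (2,5), (2,6), (3,5), (3,6)

α = atan 0.7 = 34.99°;  2α = 69.98°
n_0 = (+0.8012, -0.5984)
n_1 = (+0.9245, +0.3812)
n_2 = (+0.3986, +0.9171)
n_3 = (-0.2934, +0.9560)
n_4 = (-0.9458, +0.3247)
n_5 = (-0.7777, -0.6286)
n_6 = (-0.0195, -0.9998)
  (0,1): δ = 120.84°  ·
  (0,2): δ = 76.73°  ·
  (0,3): δ = 36.18°  ✓
  (0,4): δ = 17.81°  ✓
  (0,5): δ = 75.70°  ·
  (0,6): δ = 125.64°  ·
  (1,2): δ = 135.89°  ·
  (1,3): δ = 95.35°  ·
  (1,4): δ = 41.35°  ✓
  (1,5): δ = 16.54°  ✓
  (1,6): δ = 66.48°  ✓
  (2,3): δ = 139.45°  ·
  (2,4): δ = 85.46°  ·
  (2,5): δ = 27.57°  ✓
  (2,6): δ = 22.37°  ✓
  (3,4): δ = 126.01°  ·
  (3,5): δ = 68.11°  ✓
  (3,6): δ = 18.17°  ✓
  (4,5): δ = 122.11°  ·
  (4,6): δ = 72.17°  ·
  (5,6): δ = 130.06°  ·
antipodal pairs: 9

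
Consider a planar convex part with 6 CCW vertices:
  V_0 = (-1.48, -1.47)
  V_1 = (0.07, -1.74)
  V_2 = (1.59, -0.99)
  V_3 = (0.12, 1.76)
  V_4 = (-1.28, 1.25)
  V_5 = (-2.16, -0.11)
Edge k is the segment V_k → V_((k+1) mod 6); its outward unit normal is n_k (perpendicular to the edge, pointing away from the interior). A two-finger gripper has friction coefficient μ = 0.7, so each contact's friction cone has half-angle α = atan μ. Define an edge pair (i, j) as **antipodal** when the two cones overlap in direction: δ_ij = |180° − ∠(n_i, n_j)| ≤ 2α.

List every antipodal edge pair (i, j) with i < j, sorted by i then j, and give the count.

count = 7; pairs: (0,2), (0,3), (0,4), (1,3), (1,4), (2,4), (2,5)

α = atan 0.7 = 34.99°;  2α = 69.98°
n_0 = (-0.1716, -0.9852)
n_1 = (+0.4425, -0.8968)
n_2 = (+0.8819, +0.4714)
n_3 = (-0.3423, +0.9396)
n_4 = (-0.8396, +0.5433)
n_5 = (-0.8944, -0.4472)
  (0,1): δ = 143.86°  ·
  (0,2): δ = 51.99°  ✓
  (0,3): δ = 29.90°  ✓
  (0,4): δ = 66.98°  ✓
  (0,5): δ = 126.45°  ·
  (1,2): δ = 88.14°  ·
  (1,3): δ = 6.25°  ✓
  (1,4): δ = 30.83°  ✓
  (1,5): δ = 90.30°  ·
  (2,3): δ = 98.11°  ·
  (2,4): δ = 61.03°  ✓
  (2,5): δ = 1.56°  ✓
  (3,4): δ = 142.92°  ·
  (3,5): δ = 83.45°  ·
  (4,5): δ = 120.53°  ·
antipodal pairs: 7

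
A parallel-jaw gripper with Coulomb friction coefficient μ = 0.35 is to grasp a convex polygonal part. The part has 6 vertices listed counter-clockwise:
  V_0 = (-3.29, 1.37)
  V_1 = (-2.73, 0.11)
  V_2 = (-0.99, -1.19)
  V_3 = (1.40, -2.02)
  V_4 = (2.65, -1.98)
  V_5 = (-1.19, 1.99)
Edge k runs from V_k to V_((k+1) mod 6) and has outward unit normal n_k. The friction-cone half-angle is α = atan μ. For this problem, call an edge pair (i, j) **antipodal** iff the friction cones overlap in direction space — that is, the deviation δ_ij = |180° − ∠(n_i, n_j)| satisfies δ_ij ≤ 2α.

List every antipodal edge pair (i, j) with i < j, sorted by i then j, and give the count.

count = 5; pairs: (0,4), (1,4), (2,4), (2,5), (3,5)

α = atan 0.35 = 19.29°;  2α = 38.58°
n_0 = (-0.9138, -0.4061)
n_1 = (-0.5985, -0.8011)
n_2 = (-0.3281, -0.9447)
n_3 = (+0.0320, -0.9995)
n_4 = (+0.7188, +0.6952)
n_5 = (-0.2832, +0.9591)
  (0,1): δ = 150.73°  ·
  (0,2): δ = 133.11°  ·
  (0,3): δ = 112.13°  ·
  (0,4): δ = 20.08°  ✓
  (0,5): δ = 82.49°  ·
  (1,2): δ = 162.39°  ·
  (1,3): δ = 141.40°  ·
  (1,4): δ = 9.19°  ✓
  (1,5): δ = 53.21°  ·
  (2,3): δ = 159.02°  ·
  (2,4): δ = 26.80°  ✓
  (2,5): δ = 35.60°  ✓
  (3,4): δ = 47.79°  ·
  (3,5): δ = 14.62°  ✓
  (4,5): δ = 117.60°  ·
antipodal pairs: 5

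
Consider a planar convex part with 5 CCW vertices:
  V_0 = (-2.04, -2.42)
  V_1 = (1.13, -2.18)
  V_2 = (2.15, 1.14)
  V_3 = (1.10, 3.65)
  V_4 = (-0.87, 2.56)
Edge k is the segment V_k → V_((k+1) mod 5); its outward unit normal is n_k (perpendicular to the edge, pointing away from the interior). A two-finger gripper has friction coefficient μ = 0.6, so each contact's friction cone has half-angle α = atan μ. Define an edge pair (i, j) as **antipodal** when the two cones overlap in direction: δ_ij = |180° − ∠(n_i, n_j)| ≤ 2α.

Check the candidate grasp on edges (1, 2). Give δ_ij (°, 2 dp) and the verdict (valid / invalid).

α = atan 0.6 = 30.96°;  2α = 61.93°
edge 1: e_1 = (+1.02, +3.32);  n_1 = (+0.9559, -0.2937)
edge 2: e_2 = (-1.05, +2.51);  n_2 = (+0.9225, +0.3859)
∠(n_1, n_2) = 39.78°
δ = |180° − 39.78°| = 140.22°
140.22° > 2α = 61.93°  →  invalid

δ = 140.22°, invalid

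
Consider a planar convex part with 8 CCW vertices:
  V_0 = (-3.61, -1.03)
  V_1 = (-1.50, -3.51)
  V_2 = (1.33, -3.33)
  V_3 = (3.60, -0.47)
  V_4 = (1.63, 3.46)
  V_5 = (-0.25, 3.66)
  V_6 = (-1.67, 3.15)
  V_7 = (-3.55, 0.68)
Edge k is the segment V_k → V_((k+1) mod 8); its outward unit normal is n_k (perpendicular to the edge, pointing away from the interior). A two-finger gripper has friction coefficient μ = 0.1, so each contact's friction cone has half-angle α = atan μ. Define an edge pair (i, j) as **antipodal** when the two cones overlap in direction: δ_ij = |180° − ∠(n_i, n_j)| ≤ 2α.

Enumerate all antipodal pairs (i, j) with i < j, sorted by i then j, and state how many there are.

count = 2; pairs: (1,4), (2,6)

α = atan 0.1 = 5.71°;  2α = 11.42°
n_0 = (-0.7616, -0.6480)
n_1 = (+0.0635, -0.9980)
n_2 = (+0.7833, -0.6217)
n_3 = (+0.8940, +0.4481)
n_4 = (+0.1058, +0.9944)
n_5 = (-0.3380, +0.9411)
n_6 = (-0.7957, +0.6057)
n_7 = (-0.9994, +0.0351)
  (0,1): δ = 126.75°  ·
  (0,2): δ = 78.83°  ·
  (0,3): δ = 13.77°  ·
  (0,4): δ = 43.54°  ·
  (0,5): δ = 69.36°  ·
  (0,6): δ = 102.33°  ·
  (0,7): δ = 137.60°  ·
  (1,2): δ = 132.08°  ·
  (1,3): δ = 67.02°  ·
  (1,4): δ = 9.71°  ✓
  (1,5): δ = 16.12°  ·
  (1,6): δ = 49.08°  ·
  (1,7): δ = 84.35°  ·
  (2,3): δ = 114.94°  ·
  (2,4): δ = 57.63°  ·
  (2,5): δ = 31.80°  ·
  (2,6): δ = 1.16°  ✓
  (2,7): δ = 36.43°  ·
  (3,4): δ = 122.70°  ·
  (3,5): δ = 96.87°  ·
  (3,6): δ = 63.90°  ·
  (3,7): δ = 28.63°  ·
  (4,5): δ = 154.17°  ·
  (4,6): δ = 121.20°  ·
  (4,7): δ = 85.94°  ·
  (5,6): δ = 147.03°  ·
  (5,7): δ = 111.77°  ·
  (6,7): δ = 144.73°  ·
antipodal pairs: 2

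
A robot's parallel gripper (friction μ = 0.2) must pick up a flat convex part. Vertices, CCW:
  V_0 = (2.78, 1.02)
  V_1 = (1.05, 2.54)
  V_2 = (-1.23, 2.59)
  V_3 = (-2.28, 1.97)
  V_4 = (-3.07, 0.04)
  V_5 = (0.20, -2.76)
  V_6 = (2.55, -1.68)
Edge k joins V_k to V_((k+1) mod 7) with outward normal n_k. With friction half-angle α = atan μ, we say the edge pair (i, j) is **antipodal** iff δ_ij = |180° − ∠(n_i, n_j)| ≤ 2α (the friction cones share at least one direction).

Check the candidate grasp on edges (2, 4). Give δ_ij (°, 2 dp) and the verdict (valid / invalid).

δ = 71.13°, invalid

α = atan 0.2 = 11.31°;  2α = 22.62°
edge 2: e_2 = (-1.05, -0.62);  n_2 = (-0.5085, +0.8611)
edge 4: e_4 = (+3.27, -2.80);  n_4 = (-0.6504, -0.7596)
∠(n_2, n_4) = 108.87°
δ = |180° − 108.87°| = 71.13°
71.13° > 2α = 22.62°  →  invalid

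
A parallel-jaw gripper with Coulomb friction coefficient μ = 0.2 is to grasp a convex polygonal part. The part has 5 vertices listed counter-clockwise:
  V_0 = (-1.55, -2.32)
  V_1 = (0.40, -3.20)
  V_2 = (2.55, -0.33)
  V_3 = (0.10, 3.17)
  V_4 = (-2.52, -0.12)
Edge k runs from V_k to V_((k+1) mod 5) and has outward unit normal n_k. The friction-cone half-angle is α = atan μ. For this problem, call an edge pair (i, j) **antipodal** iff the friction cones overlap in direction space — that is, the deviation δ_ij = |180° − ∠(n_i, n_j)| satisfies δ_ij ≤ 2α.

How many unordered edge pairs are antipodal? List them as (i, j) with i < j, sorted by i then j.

α = atan 0.2 = 11.31°;  2α = 22.62°
n_0 = (-0.4113, -0.9115)
n_1 = (+0.8003, -0.5996)
n_2 = (+0.8192, +0.5735)
n_3 = (-0.7823, +0.6230)
n_4 = (-0.9150, -0.4034)
  (0,1): δ = 102.55°  ·
  (0,2): δ = 30.72°  ·
  (0,3): δ = 75.76°  ·
  (0,4): δ = 138.08°  ·
  (1,2): δ = 108.17°  ·
  (1,3): δ = 1.69°  ✓
  (1,4): δ = 60.63°  ·
  (2,3): δ = 73.52°  ·
  (2,4): δ = 11.20°  ✓
  (3,4): δ = 117.67°  ·
antipodal pairs: 2

count = 2; pairs: (1,3), (2,4)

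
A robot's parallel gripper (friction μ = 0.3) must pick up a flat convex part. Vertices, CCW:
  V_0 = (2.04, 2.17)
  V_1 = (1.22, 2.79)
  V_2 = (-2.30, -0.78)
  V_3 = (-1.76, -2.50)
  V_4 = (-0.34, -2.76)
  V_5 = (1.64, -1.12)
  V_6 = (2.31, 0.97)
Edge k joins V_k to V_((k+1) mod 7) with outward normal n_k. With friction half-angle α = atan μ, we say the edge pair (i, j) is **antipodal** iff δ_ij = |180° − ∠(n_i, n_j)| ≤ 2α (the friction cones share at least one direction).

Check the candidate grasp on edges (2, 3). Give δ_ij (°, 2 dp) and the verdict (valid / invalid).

α = atan 0.3 = 16.70°;  2α = 33.40°
edge 2: e_2 = (+0.54, -1.72);  n_2 = (-0.9541, -0.2995)
edge 3: e_3 = (+1.42, -0.26);  n_3 = (-0.1801, -0.9836)
∠(n_2, n_3) = 62.19°
δ = |180° − 62.19°| = 117.81°
117.81° > 2α = 33.40°  →  invalid

δ = 117.81°, invalid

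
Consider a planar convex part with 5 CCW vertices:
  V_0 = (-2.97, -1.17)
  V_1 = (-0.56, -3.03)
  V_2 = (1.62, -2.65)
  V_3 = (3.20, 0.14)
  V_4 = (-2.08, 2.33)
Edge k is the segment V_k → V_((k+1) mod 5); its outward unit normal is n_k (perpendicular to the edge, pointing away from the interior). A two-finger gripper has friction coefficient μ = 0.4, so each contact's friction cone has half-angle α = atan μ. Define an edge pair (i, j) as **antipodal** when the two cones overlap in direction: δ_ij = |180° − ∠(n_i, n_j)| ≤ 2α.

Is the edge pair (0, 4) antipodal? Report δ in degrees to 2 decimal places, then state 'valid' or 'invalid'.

α = atan 0.4 = 21.80°;  2α = 43.60°
edge 0: e_0 = (+2.41, -1.86);  n_0 = (-0.6110, -0.7916)
edge 4: e_4 = (-0.89, -3.50);  n_4 = (-0.9692, +0.2464)
∠(n_0, n_4) = 66.61°
δ = |180° − 66.61°| = 113.39°
113.39° > 2α = 43.60°  →  invalid

δ = 113.39°, invalid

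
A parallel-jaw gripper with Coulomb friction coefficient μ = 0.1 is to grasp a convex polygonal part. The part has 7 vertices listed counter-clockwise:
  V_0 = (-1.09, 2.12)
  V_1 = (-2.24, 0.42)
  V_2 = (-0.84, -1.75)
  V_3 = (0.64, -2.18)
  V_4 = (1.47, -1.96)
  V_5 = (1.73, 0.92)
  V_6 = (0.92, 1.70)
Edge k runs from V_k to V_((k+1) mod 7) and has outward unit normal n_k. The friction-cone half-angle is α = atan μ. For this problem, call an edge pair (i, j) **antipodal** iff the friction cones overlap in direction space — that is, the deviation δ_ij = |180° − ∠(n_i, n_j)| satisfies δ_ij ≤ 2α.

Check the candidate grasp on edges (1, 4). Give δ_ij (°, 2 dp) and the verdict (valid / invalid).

α = atan 0.1 = 5.71°;  2α = 11.42°
edge 1: e_1 = (+1.40, -2.17);  n_1 = (-0.8403, -0.5421)
edge 4: e_4 = (+0.26, +2.88);  n_4 = (+0.9959, -0.0899)
∠(n_1, n_4) = 142.01°
δ = |180° − 142.01°| = 37.99°
37.99° > 2α = 11.42°  →  invalid

δ = 37.99°, invalid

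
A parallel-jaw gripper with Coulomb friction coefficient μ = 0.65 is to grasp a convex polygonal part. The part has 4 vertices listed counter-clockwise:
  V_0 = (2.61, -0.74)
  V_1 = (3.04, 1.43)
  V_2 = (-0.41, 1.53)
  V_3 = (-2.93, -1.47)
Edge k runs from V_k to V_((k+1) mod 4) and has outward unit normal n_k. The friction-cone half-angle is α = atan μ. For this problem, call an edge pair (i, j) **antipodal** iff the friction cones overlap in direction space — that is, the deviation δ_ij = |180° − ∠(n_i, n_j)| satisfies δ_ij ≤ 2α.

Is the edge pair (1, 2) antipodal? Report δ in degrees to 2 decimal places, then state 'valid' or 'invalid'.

δ = 128.37°, invalid

α = atan 0.65 = 33.02°;  2α = 66.05°
edge 1: e_1 = (-3.45, +0.10);  n_1 = (+0.0290, +0.9996)
edge 2: e_2 = (-2.52, -3.00);  n_2 = (-0.7657, +0.6432)
∠(n_1, n_2) = 51.63°
δ = |180° − 51.63°| = 128.37°
128.37° > 2α = 66.05°  →  invalid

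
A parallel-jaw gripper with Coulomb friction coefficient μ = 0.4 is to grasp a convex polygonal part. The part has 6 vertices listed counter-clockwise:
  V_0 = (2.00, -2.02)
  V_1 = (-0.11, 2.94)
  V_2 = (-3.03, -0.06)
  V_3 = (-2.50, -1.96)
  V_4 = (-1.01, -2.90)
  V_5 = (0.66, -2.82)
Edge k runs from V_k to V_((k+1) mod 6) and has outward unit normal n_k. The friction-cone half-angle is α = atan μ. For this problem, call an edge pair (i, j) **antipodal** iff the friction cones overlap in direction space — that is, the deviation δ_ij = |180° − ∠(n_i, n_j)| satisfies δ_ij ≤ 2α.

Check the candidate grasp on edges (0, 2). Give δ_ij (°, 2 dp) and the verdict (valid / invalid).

α = atan 0.4 = 21.80°;  2α = 43.60°
edge 0: e_0 = (-2.11, +4.96);  n_0 = (+0.9202, +0.3915)
edge 2: e_2 = (+0.53, -1.90);  n_2 = (-0.9632, -0.2687)
∠(n_0, n_2) = 172.54°
δ = |180° − 172.54°| = 7.46°
7.46° ≤ 2α = 43.60°  →  valid

δ = 7.46°, valid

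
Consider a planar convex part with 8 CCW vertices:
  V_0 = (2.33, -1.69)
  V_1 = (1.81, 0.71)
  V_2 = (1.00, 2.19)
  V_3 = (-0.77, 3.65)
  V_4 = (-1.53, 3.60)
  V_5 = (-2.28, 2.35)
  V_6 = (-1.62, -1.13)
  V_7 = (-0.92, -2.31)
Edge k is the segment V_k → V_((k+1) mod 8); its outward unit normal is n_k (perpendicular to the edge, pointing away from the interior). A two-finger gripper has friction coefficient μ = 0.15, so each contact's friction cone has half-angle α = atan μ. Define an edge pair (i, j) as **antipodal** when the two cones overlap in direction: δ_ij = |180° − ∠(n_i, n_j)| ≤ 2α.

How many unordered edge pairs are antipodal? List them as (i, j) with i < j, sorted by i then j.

α = atan 0.15 = 8.53°;  2α = 17.06°
n_0 = (+0.9773, +0.2118)
n_1 = (+0.8772, +0.4801)
n_2 = (+0.6363, +0.7714)
n_3 = (-0.0656, +0.9978)
n_4 = (-0.8575, +0.5145)
n_5 = (-0.9825, -0.1863)
n_6 = (-0.8601, -0.5102)
n_7 = (+0.1874, -0.9823)
  (0,1): δ = 163.53°  ·
  (0,2): δ = 141.74°  ·
  (0,3): δ = 98.46°  ·
  (0,4): δ = 43.19°  ·
  (0,5): δ = 1.49°  ✓
  (0,6): δ = 18.45°  ·
  (0,7): δ = 88.58°  ·
  (1,2): δ = 158.21°  ·
  (1,3): δ = 114.93°  ·
  (1,4): δ = 59.66°  ·
  (1,5): δ = 17.95°  ·
  (1,6): δ = 1.99°  ✓
  (1,7): δ = 72.11°  ·
  (2,3): δ = 136.72°  ·
  (2,4): δ = 81.45°  ·
  (2,5): δ = 39.74°  ·
  (2,6): δ = 19.80°  ·
  (2,7): δ = 50.32°  ·
  (3,4): δ = 124.73°  ·
  (3,5): δ = 83.03°  ·
  (3,6): δ = 63.09°  ·
  (3,7): δ = 7.04°  ✓
  (4,5): δ = 138.30°  ·
  (4,6): δ = 118.36°  ·
  (4,7): δ = 48.24°  ·
  (5,6): δ = 160.06°  ·
  (5,7): δ = 89.94°  ·
  (6,7): δ = 109.88°  ·
antipodal pairs: 3

count = 3; pairs: (0,5), (1,6), (3,7)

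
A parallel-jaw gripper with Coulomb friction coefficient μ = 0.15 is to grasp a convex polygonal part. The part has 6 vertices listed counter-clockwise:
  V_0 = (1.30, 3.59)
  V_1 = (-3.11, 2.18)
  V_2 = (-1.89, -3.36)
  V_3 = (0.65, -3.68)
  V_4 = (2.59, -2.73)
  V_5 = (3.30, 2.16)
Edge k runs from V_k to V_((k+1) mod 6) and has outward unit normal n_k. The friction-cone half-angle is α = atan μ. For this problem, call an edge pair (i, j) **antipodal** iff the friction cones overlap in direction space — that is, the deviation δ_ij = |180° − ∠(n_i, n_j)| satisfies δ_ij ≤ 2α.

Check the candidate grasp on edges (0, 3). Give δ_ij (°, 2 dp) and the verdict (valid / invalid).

α = atan 0.15 = 8.53°;  2α = 17.06°
edge 0: e_0 = (-4.41, -1.41);  n_0 = (-0.3045, +0.9525)
edge 3: e_3 = (+1.94, +0.95);  n_3 = (+0.4398, -0.8981)
∠(n_0, n_3) = 171.64°
δ = |180° − 171.64°| = 8.36°
8.36° ≤ 2α = 17.06°  →  valid

δ = 8.36°, valid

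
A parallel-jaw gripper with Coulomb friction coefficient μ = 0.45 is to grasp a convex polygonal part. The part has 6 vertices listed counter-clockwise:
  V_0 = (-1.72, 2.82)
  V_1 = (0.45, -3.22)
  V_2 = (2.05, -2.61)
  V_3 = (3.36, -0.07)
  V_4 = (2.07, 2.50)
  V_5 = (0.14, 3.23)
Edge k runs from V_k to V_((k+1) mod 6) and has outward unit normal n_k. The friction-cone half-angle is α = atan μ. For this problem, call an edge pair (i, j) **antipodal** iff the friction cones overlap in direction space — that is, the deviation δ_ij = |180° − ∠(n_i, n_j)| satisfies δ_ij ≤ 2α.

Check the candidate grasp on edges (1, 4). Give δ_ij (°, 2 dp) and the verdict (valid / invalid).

δ = 41.59°, valid

α = atan 0.45 = 24.23°;  2α = 48.46°
edge 1: e_1 = (+1.60, +0.61);  n_1 = (+0.3562, -0.9344)
edge 4: e_4 = (-1.93, +0.73);  n_4 = (+0.3538, +0.9353)
∠(n_1, n_4) = 138.41°
δ = |180° − 138.41°| = 41.59°
41.59° ≤ 2α = 48.46°  →  valid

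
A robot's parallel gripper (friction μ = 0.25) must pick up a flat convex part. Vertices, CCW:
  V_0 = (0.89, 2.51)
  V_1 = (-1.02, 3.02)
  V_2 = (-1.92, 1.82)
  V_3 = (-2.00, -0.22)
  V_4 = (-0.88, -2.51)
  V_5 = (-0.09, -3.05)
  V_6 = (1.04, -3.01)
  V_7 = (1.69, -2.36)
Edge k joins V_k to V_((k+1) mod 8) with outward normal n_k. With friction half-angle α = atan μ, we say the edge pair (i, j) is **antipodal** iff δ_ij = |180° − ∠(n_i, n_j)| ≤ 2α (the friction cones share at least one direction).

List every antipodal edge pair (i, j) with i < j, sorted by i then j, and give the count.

count = 5; pairs: (0,4), (0,5), (1,6), (2,7), (3,7)

α = atan 0.25 = 14.04°;  2α = 28.07°
n_0 = (+0.2580, +0.9662)
n_1 = (-0.8000, +0.6000)
n_2 = (-0.9992, +0.0392)
n_3 = (-0.8983, -0.4394)
n_4 = (-0.5643, -0.8256)
n_5 = (+0.0354, -0.9994)
n_6 = (+0.7071, -0.7071)
n_7 = (+0.9868, +0.1621)
  (0,1): δ = 111.92°  ·
  (0,2): δ = 77.30°  ·
  (0,3): δ = 48.99°  ·
  (0,4): δ = 19.40°  ✓
  (0,5): δ = 16.98°  ✓
  (0,6): δ = 59.95°  ·
  (0,7): δ = 114.28°  ·
  (1,2): δ = 145.38°  ·
  (1,3): δ = 117.07°  ·
  (1,4): δ = 87.48°  ·
  (1,5): δ = 51.10°  ·
  (1,6): δ = 8.13°  ✓
  (1,7): δ = 46.20°  ·
  (2,3): δ = 151.69°  ·
  (2,4): δ = 122.11°  ·
  (2,5): δ = 85.73°  ·
  (2,6): δ = 42.75°  ·
  (2,7): δ = 11.57°  ✓
  (3,4): δ = 150.42°  ·
  (3,5): δ = 114.04°  ·
  (3,6): δ = 71.06°  ·
  (3,7): δ = 16.73°  ✓
  (4,5): δ = 143.62°  ·
  (4,6): δ = 100.65°  ·
  (4,7): δ = 46.32°  ·
  (5,6): δ = 137.03°  ·
  (5,7): δ = 82.70°  ·
  (6,7): δ = 125.67°  ·
antipodal pairs: 5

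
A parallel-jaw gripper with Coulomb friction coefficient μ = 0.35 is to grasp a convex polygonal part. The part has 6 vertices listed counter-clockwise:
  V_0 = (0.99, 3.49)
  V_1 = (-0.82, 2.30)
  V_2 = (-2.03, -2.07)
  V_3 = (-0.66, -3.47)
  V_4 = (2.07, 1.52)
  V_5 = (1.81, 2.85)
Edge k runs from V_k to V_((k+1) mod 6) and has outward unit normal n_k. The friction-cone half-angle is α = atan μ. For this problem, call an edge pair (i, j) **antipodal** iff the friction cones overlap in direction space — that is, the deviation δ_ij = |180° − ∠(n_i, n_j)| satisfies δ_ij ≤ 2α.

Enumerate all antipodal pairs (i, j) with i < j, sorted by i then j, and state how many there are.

α = atan 0.35 = 19.29°;  2α = 38.58°
n_0 = (-0.5494, +0.8356)
n_1 = (-0.9637, +0.2668)
n_2 = (-0.7147, -0.6994)
n_3 = (+0.8773, -0.4800)
n_4 = (+0.9814, +0.1919)
n_5 = (+0.6153, +0.7883)
  (0,1): δ = 138.80°  ·
  (0,2): δ = 78.94°  ·
  (0,3): δ = 27.99°  ✓
  (0,4): δ = 67.74°  ·
  (0,5): δ = 108.71°  ·
  (1,2): δ = 120.14°  ·
  (1,3): δ = 13.21°  ✓
  (1,4): δ = 26.54°  ✓
  (1,5): δ = 67.51°  ·
  (2,3): δ = 73.06°  ·
  (2,4): δ = 33.32°  ✓
  (2,5): δ = 7.65°  ✓
  (3,4): δ = 140.26°  ·
  (3,5): δ = 99.29°  ·
  (4,5): δ = 139.03°  ·
antipodal pairs: 5

count = 5; pairs: (0,3), (1,3), (1,4), (2,4), (2,5)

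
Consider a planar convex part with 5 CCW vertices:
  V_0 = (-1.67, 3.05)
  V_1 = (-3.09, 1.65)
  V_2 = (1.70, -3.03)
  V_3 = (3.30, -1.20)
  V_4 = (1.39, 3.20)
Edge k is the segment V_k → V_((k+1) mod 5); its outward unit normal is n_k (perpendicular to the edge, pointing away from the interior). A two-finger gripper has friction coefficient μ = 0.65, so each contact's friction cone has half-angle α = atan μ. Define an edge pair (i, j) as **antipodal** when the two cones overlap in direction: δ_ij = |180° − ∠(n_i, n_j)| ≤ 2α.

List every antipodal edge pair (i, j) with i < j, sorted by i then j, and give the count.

count = 4; pairs: (0,2), (1,3), (1,4), (2,4)

α = atan 0.65 = 33.02°;  2α = 66.05°
n_0 = (-0.7021, +0.7121)
n_1 = (-0.6988, -0.7153)
n_2 = (+0.7528, -0.6582)
n_3 = (+0.9173, +0.3982)
n_4 = (-0.0490, +0.9988)
  (0,1): δ = 88.93°  ·
  (0,2): δ = 4.24°  ✓
  (0,3): δ = 68.87°  ·
  (0,4): δ = 138.21°  ·
  (1,2): δ = 86.83°  ·
  (1,3): δ = 22.20°  ✓
  (1,4): δ = 47.14°  ✓
  (2,3): δ = 115.37°  ·
  (2,4): δ = 46.03°  ✓
  (3,4): δ = 110.66°  ·
antipodal pairs: 4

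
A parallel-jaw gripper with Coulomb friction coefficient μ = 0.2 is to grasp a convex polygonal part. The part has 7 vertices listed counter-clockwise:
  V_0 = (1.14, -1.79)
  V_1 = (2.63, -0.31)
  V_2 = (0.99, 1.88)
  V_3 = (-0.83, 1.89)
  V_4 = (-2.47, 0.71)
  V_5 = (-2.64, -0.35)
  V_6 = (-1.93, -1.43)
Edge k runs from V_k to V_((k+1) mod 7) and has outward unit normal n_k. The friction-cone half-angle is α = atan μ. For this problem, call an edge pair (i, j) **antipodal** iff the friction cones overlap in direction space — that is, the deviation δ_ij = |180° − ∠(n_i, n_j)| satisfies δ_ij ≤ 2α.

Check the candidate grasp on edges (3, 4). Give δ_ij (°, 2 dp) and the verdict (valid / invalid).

δ = 134.85°, invalid

α = atan 0.2 = 11.31°;  2α = 22.62°
edge 3: e_3 = (-1.64, -1.18);  n_3 = (-0.5840, +0.8117)
edge 4: e_4 = (-0.17, -1.06);  n_4 = (-0.9874, +0.1584)
∠(n_3, n_4) = 45.15°
δ = |180° − 45.15°| = 134.85°
134.85° > 2α = 22.62°  →  invalid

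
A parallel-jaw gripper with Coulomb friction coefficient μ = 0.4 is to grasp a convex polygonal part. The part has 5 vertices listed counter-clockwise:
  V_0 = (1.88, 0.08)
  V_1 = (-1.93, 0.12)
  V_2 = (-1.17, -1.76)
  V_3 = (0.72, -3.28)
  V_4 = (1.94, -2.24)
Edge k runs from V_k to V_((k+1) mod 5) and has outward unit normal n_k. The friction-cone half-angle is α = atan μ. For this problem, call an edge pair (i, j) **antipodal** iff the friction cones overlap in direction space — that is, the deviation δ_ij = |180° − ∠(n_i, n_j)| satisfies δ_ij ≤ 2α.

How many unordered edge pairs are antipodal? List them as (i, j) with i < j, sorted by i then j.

count = 3; pairs: (0,2), (0,3), (1,4)

α = atan 0.4 = 21.80°;  2α = 43.60°
n_0 = (+0.0105, +0.9999)
n_1 = (-0.9271, -0.3748)
n_2 = (-0.6267, -0.7793)
n_3 = (+0.6487, -0.7610)
n_4 = (+0.9997, +0.0259)
  (0,1): δ = 67.39°  ·
  (0,2): δ = 38.21°  ✓
  (0,3): δ = 41.05°  ✓
  (0,4): δ = 92.08°  ·
  (1,2): δ = 150.82°  ·
  (1,3): δ = 71.57°  ·
  (1,4): δ = 20.53°  ✓
  (2,3): δ = 100.75°  ·
  (2,4): δ = 49.71°  ·
  (3,4): δ = 128.96°  ·
antipodal pairs: 3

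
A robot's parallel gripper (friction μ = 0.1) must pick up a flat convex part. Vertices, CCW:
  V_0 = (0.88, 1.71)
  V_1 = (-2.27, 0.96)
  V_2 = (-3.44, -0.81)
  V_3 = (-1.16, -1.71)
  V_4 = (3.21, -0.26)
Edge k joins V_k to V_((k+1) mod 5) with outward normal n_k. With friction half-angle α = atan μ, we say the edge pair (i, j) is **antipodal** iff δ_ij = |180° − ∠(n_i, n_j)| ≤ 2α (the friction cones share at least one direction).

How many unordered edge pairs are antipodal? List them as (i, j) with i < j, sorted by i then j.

count = 1; pairs: (0,3)

α = atan 0.1 = 5.71°;  2α = 11.42°
n_0 = (-0.2316, +0.9728)
n_1 = (-0.8342, +0.5514)
n_2 = (-0.3672, -0.9302)
n_3 = (+0.3149, -0.9491)
n_4 = (+0.6456, +0.7636)
  (0,1): δ = 136.86°  ·
  (0,2): δ = 34.93°  ·
  (0,3): δ = 4.96°  ✓
  (0,4): δ = 126.39°  ·
  (1,2): δ = 78.08°  ·
  (1,3): δ = 38.18°  ·
  (1,4): δ = 83.25°  ·
  (2,3): δ = 140.10°  ·
  (2,4): δ = 18.67°  ·
  (3,4): δ = 58.57°  ·
antipodal pairs: 1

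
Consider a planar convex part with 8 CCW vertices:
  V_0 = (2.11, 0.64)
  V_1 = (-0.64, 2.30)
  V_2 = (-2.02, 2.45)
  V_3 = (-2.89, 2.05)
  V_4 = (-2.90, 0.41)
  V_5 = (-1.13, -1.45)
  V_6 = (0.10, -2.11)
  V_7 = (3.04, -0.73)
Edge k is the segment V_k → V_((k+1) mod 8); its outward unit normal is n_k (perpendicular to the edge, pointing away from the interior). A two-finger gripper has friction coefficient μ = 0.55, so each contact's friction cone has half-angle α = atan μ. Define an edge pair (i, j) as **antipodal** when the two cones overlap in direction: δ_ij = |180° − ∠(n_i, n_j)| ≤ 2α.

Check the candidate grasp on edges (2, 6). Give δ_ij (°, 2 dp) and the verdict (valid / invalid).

δ = 0.45°, valid

α = atan 0.55 = 28.81°;  2α = 57.62°
edge 2: e_2 = (-0.87, -0.40);  n_2 = (-0.4177, +0.9086)
edge 6: e_6 = (+2.94, +1.38);  n_6 = (+0.4249, -0.9052)
∠(n_2, n_6) = 179.55°
δ = |180° − 179.55°| = 0.45°
0.45° ≤ 2α = 57.62°  →  valid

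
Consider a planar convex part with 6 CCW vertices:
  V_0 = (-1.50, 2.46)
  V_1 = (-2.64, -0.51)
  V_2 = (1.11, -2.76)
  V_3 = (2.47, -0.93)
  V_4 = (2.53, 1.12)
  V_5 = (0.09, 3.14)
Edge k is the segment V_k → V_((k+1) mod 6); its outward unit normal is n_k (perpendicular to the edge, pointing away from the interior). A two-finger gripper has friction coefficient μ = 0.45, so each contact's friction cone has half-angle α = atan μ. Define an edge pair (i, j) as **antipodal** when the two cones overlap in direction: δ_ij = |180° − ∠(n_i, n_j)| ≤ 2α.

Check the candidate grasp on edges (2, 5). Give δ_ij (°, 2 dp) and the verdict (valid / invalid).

α = atan 0.45 = 24.23°;  2α = 48.46°
edge 2: e_2 = (+1.36, +1.83);  n_2 = (+0.8026, -0.5965)
edge 5: e_5 = (-1.59, -0.68);  n_5 = (-0.3932, +0.9194)
∠(n_2, n_5) = 149.77°
δ = |180° − 149.77°| = 30.23°
30.23° ≤ 2α = 48.46°  →  valid

δ = 30.23°, valid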